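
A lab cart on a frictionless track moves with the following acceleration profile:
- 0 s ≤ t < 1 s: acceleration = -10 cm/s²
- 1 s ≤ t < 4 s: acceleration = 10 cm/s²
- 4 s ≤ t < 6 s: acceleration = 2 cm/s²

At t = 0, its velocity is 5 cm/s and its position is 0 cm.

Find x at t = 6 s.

On each constant-a segment, Δv = aΔt and Δx = v₀Δt + ½aΔt²; chain segment to segment.
0–1 s: v starts 5 cm/s; Δx = 5·1 + ½·-10·1² = 0 cm; v ends -5 cm/s.
1–4 s: v starts -5 cm/s; Δx = -5·3 + ½·10·3² = 30 cm; v ends 25 cm/s.
4–6 s: v starts 25 cm/s; Δx = 25·2 + ½·2·2² = 54 cm; v ends 29 cm/s.
x(6) = 0 + Σ Δx = 84 cm.

84 cm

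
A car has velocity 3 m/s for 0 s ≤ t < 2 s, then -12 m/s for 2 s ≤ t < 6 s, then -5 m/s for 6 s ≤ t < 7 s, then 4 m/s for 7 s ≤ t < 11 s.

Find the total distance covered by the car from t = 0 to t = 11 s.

75 m

Distance (not displacement) is the total path length: add the absolute areas under v-t.
0–2 s: |3| × 2 = 6 m
2–6 s: |-12| × 4 = 48 m
6–7 s: |-5| × 1 = 5 m
7–11 s: |4| × 4 = 16 m
Total distance = 75 m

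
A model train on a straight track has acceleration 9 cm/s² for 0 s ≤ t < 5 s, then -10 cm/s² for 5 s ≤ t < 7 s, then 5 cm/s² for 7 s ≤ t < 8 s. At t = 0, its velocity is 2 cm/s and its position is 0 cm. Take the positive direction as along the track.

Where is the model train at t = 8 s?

On each constant-a segment, Δv = aΔt and Δx = v₀Δt + ½aΔt²; chain segment to segment.
0–5 s: v starts 2 cm/s; Δx = 2·5 + ½·9·5² = 122.5 cm; v ends 47 cm/s.
5–7 s: v starts 47 cm/s; Δx = 47·2 + ½·-10·2² = 74 cm; v ends 27 cm/s.
7–8 s: v starts 27 cm/s; Δx = 27·1 + ½·5·1² = 29.5 cm; v ends 32 cm/s.
x(8) = 0 + Σ Δx = 226 cm.

226 cm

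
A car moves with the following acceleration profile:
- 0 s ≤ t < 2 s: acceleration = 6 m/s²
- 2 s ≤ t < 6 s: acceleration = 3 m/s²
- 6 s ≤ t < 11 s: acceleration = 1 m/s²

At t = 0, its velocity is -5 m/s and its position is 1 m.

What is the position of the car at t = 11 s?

On each constant-a segment, Δv = aΔt and Δx = v₀Δt + ½aΔt²; chain segment to segment.
0–2 s: v starts -5 m/s; Δx = -5·2 + ½·6·2² = 2 m; v ends 7 m/s.
2–6 s: v starts 7 m/s; Δx = 7·4 + ½·3·4² = 52 m; v ends 19 m/s.
6–11 s: v starts 19 m/s; Δx = 19·5 + ½·1·5² = 107.5 m; v ends 24 m/s.
x(11) = 1 + Σ Δx = 162.5 m.

162.5 m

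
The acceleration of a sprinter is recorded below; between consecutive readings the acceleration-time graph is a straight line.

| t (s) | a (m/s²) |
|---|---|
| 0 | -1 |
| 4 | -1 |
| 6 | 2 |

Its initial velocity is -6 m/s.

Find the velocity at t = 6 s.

Δv equals the area under the a-t graph; then v = v₀ + Δv.
0–4 s: -1 × 4 = -4 m/s
4–6 s: ½(-1 + 2)(2) = 1 m/s
Δv = -3 m/s, so v(6) = -6 + (-3) = -9 m/s.

-9 m/s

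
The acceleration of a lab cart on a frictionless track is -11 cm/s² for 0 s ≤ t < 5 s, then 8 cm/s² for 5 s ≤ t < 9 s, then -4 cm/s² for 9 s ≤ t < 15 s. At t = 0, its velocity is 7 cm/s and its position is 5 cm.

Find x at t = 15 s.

On each constant-a segment, Δv = aΔt and Δx = v₀Δt + ½aΔt²; chain segment to segment.
0–5 s: v starts 7 cm/s; Δx = 7·5 + ½·-11·5² = -102.5 cm; v ends -48 cm/s.
5–9 s: v starts -48 cm/s; Δx = -48·4 + ½·8·4² = -128 cm; v ends -16 cm/s.
9–15 s: v starts -16 cm/s; Δx = -16·6 + ½·-4·6² = -168 cm; v ends -40 cm/s.
x(15) = 5 + Σ Δx = -393.5 cm.

-393.5 cm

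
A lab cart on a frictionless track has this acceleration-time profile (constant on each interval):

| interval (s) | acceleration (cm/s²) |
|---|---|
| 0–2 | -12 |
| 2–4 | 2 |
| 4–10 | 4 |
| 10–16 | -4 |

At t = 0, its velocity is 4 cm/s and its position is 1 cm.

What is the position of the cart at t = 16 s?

-99 cm

On each constant-a segment, Δv = aΔt and Δx = v₀Δt + ½aΔt²; chain segment to segment.
0–2 s: v starts 4 cm/s; Δx = 4·2 + ½·-12·2² = -16 cm; v ends -20 cm/s.
2–4 s: v starts -20 cm/s; Δx = -20·2 + ½·2·2² = -36 cm; v ends -16 cm/s.
4–10 s: v starts -16 cm/s; Δx = -16·6 + ½·4·6² = -24 cm; v ends 8 cm/s.
10–16 s: v starts 8 cm/s; Δx = 8·6 + ½·-4·6² = -24 cm; v ends -16 cm/s.
x(16) = 1 + Σ Δx = -99 cm.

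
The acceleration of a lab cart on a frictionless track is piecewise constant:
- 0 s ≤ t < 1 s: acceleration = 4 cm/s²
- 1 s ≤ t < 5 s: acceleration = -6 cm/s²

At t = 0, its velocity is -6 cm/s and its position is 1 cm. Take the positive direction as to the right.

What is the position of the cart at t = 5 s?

-59 cm

On each constant-a segment, Δv = aΔt and Δx = v₀Δt + ½aΔt²; chain segment to segment.
0–1 s: v starts -6 cm/s; Δx = -6·1 + ½·4·1² = -4 cm; v ends -2 cm/s.
1–5 s: v starts -2 cm/s; Δx = -2·4 + ½·-6·4² = -56 cm; v ends -26 cm/s.
x(5) = 1 + Σ Δx = -59 cm.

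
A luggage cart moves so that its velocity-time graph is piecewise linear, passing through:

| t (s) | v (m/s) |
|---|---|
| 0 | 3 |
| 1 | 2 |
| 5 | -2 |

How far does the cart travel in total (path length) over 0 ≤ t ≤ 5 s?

Distance (not displacement) is the total path length: add the absolute areas under v-t.
0–1 s: |½(3 + 2)(1)| = 2.5 m
1–5 s: v = 0 at t = 3 s; triangle areas 2 + 2 = 4 m
Total distance = 6.5 m

6.5 m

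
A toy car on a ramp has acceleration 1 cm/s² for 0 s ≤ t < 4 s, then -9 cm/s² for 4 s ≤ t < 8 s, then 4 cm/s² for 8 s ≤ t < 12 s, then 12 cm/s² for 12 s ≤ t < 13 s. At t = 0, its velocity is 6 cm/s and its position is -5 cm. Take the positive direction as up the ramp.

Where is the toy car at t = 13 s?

-81 cm

On each constant-a segment, Δv = aΔt and Δx = v₀Δt + ½aΔt²; chain segment to segment.
0–4 s: v starts 6 cm/s; Δx = 6·4 + ½·1·4² = 32 cm; v ends 10 cm/s.
4–8 s: v starts 10 cm/s; Δx = 10·4 + ½·-9·4² = -32 cm; v ends -26 cm/s.
8–12 s: v starts -26 cm/s; Δx = -26·4 + ½·4·4² = -72 cm; v ends -10 cm/s.
12–13 s: v starts -10 cm/s; Δx = -10·1 + ½·12·1² = -4 cm; v ends 2 cm/s.
x(13) = -5 + Σ Δx = -81 cm.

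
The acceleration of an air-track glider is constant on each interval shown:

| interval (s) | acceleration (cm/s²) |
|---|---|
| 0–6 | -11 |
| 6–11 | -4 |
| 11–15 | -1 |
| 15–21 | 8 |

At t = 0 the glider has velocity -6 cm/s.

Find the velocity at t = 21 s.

-48 cm/s

Δv equals the area under the a-t graph; then v = v₀ + Δv.
0–6 s: -11 × 6 = -66 cm/s
6–11 s: -4 × 5 = -20 cm/s
11–15 s: -1 × 4 = -4 cm/s
15–21 s: 8 × 6 = 48 cm/s
Δv = -42 cm/s, so v(21) = -6 + (-42) = -48 cm/s.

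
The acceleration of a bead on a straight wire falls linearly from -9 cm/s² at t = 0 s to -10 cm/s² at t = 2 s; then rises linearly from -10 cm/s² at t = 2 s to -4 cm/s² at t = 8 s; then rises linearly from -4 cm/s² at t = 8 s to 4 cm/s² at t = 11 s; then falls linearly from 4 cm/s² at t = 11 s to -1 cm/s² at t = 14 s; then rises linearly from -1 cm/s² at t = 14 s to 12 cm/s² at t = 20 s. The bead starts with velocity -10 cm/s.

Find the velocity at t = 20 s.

-33.5 cm/s

Δv equals the area under the a-t graph; then v = v₀ + Δv.
0–2 s: ½(-9 + -10)(2) = -19 cm/s
2–8 s: ½(-10 + -4)(6) = -42 cm/s
8–11 s: ½(-4 + 4)(3) = 0 cm/s
11–14 s: ½(4 + -1)(3) = 4.5 cm/s
14–20 s: ½(-1 + 12)(6) = 33 cm/s
Δv = -23.5 cm/s, so v(20) = -10 + (-23.5) = -33.5 cm/s.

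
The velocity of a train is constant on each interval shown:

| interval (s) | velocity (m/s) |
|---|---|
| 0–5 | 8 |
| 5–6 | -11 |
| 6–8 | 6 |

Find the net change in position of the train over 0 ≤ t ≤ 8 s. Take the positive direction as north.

41 m

Net displacement equals the area under the velocity-time graph (areas below the axis count negative).
0–5 s: 8 × 5 = 40 m
5–6 s: -11 × 1 = -11 m
6–8 s: 6 × 2 = 12 m
Net displacement = 41 m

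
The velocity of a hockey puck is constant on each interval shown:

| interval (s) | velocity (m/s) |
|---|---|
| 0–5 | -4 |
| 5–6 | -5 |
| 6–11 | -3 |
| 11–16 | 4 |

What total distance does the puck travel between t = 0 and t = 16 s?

60 m

Distance (not displacement) is the total path length: add the absolute areas under v-t.
0–5 s: |-4| × 5 = 20 m
5–6 s: |-5| × 1 = 5 m
6–11 s: |-3| × 5 = 15 m
11–16 s: |4| × 5 = 20 m
Total distance = 60 m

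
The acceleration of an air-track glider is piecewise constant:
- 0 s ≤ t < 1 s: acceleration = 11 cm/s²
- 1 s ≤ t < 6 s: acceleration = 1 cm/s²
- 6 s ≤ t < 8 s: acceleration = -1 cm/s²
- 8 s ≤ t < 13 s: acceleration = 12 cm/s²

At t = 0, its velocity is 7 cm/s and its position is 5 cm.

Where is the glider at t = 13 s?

On each constant-a segment, Δv = aΔt and Δx = v₀Δt + ½aΔt²; chain segment to segment.
0–1 s: v starts 7 cm/s; Δx = 7·1 + ½·11·1² = 12.5 cm; v ends 18 cm/s.
1–6 s: v starts 18 cm/s; Δx = 18·5 + ½·1·5² = 102.5 cm; v ends 23 cm/s.
6–8 s: v starts 23 cm/s; Δx = 23·2 + ½·-1·2² = 44 cm; v ends 21 cm/s.
8–13 s: v starts 21 cm/s; Δx = 21·5 + ½·12·5² = 255 cm; v ends 81 cm/s.
x(13) = 5 + Σ Δx = 419 cm.

419 cm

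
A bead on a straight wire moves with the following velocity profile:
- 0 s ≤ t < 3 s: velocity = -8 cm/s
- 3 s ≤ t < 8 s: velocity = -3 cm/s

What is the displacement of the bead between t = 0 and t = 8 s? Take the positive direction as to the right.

-39 cm

Net displacement equals the area under the velocity-time graph (areas below the axis count negative).
0–3 s: -8 × 3 = -24 cm
3–8 s: -3 × 5 = -15 cm
Net displacement = -39 cm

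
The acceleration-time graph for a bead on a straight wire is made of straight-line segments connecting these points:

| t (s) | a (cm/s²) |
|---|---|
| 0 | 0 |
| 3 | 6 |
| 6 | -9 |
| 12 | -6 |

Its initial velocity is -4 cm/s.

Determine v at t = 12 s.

Δv equals the area under the a-t graph; then v = v₀ + Δv.
0–3 s: ½(0 + 6)(3) = 9 cm/s
3–6 s: ½(6 + -9)(3) = -4.5 cm/s
6–12 s: ½(-9 + -6)(6) = -45 cm/s
Δv = -40.5 cm/s, so v(12) = -4 + (-40.5) = -44.5 cm/s.

-44.5 cm/s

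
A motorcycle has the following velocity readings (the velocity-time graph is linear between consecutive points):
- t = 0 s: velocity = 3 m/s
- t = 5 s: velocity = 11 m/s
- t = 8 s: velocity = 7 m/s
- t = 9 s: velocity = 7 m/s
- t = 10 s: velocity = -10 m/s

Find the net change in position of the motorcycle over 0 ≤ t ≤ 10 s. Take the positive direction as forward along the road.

67.5 m

Displacement is the signed area under the v-t curve.
0–5 s: ½(3 + 11)(5) = 35 m
5–8 s: ½(11 + 7)(3) = 27 m
8–9 s: 7 × 1 = 7 m
9–10 s: ½(7 + -10)(1) = -1.5 m
Net displacement = 67.5 m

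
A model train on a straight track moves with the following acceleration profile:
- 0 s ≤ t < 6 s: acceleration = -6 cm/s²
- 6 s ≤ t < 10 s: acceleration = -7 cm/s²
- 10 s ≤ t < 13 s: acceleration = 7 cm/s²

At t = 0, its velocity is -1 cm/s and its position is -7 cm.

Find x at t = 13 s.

On each constant-a segment, Δv = aΔt and Δx = v₀Δt + ½aΔt²; chain segment to segment.
0–6 s: v starts -1 cm/s; Δx = -1·6 + ½·-6·6² = -114 cm; v ends -37 cm/s.
6–10 s: v starts -37 cm/s; Δx = -37·4 + ½·-7·4² = -204 cm; v ends -65 cm/s.
10–13 s: v starts -65 cm/s; Δx = -65·3 + ½·7·3² = -163.5 cm; v ends -44 cm/s.
x(13) = -7 + Σ Δx = -488.5 cm.

-488.5 cm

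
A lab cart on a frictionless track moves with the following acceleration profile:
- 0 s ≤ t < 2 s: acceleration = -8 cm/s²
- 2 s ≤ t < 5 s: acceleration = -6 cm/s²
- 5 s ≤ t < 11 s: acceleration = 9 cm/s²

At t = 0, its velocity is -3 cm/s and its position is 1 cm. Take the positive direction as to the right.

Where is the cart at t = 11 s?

-165 cm

On each constant-a segment, Δv = aΔt and Δx = v₀Δt + ½aΔt²; chain segment to segment.
0–2 s: v starts -3 cm/s; Δx = -3·2 + ½·-8·2² = -22 cm; v ends -19 cm/s.
2–5 s: v starts -19 cm/s; Δx = -19·3 + ½·-6·3² = -84 cm; v ends -37 cm/s.
5–11 s: v starts -37 cm/s; Δx = -37·6 + ½·9·6² = -60 cm; v ends 17 cm/s.
x(11) = 1 + Σ Δx = -165 cm.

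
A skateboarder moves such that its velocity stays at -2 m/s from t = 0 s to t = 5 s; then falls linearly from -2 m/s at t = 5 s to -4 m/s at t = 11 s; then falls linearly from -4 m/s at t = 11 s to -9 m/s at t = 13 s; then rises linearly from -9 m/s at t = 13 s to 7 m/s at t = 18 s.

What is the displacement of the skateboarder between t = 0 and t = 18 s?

-46 m

Net displacement equals the area under the velocity-time graph (areas below the axis count negative).
0–5 s: -2 × 5 = -10 m
5–11 s: ½(-2 + -4)(6) = -18 m
11–13 s: ½(-4 + -9)(2) = -13 m
13–18 s: ½(-9 + 7)(5) = -5 m
Net displacement = -46 m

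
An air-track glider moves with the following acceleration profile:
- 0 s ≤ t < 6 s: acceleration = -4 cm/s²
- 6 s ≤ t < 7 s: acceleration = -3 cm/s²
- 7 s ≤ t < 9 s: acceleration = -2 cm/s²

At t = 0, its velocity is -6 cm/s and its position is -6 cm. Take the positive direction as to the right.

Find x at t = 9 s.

On each constant-a segment, Δv = aΔt and Δx = v₀Δt + ½aΔt²; chain segment to segment.
0–6 s: v starts -6 cm/s; Δx = -6·6 + ½·-4·6² = -108 cm; v ends -30 cm/s.
6–7 s: v starts -30 cm/s; Δx = -30·1 + ½·-3·1² = -31.5 cm; v ends -33 cm/s.
7–9 s: v starts -33 cm/s; Δx = -33·2 + ½·-2·2² = -70 cm; v ends -37 cm/s.
x(9) = -6 + Σ Δx = -215.5 cm.

-215.5 cm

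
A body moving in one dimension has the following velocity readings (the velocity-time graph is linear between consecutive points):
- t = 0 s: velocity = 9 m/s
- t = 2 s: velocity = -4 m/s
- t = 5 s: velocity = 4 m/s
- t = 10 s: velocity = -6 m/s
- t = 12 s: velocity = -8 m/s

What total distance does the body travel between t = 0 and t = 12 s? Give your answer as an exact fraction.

526/13 m

Distance (not displacement) is the total path length: add the absolute areas under v-t.
0–2 s: v = 0 at t = 18/13 s; triangle areas 81/13 + 16/13 = 97/13 m
2–5 s: v = 0 at t = 3.5 s; triangle areas 3 + 3 = 6 m
5–10 s: v = 0 at t = 7 s; triangle areas 4 + 9 = 13 m
10–12 s: |½(-6 + -8)(2)| = 14 m
Total distance = 526/13 m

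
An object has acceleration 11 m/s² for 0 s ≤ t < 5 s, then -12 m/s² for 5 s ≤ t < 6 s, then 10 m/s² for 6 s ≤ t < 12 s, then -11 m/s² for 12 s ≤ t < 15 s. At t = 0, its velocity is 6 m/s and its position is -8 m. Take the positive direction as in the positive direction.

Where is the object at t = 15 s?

On each constant-a segment, Δv = aΔt and Δx = v₀Δt + ½aΔt²; chain segment to segment.
0–5 s: v starts 6 m/s; Δx = 6·5 + ½·11·5² = 167.5 m; v ends 61 m/s.
5–6 s: v starts 61 m/s; Δx = 61·1 + ½·-12·1² = 55 m; v ends 49 m/s.
6–12 s: v starts 49 m/s; Δx = 49·6 + ½·10·6² = 474 m; v ends 109 m/s.
12–15 s: v starts 109 m/s; Δx = 109·3 + ½·-11·3² = 277.5 m; v ends 76 m/s.
x(15) = -8 + Σ Δx = 966 m.

966 m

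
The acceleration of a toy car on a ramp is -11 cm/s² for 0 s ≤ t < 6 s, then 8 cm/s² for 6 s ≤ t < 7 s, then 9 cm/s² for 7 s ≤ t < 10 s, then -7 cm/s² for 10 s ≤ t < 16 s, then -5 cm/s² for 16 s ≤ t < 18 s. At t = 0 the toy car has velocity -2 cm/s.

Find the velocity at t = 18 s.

-85 cm/s

Δv equals the area under the a-t graph; then v = v₀ + Δv.
0–6 s: -11 × 6 = -66 cm/s
6–7 s: 8 × 1 = 8 cm/s
7–10 s: 9 × 3 = 27 cm/s
10–16 s: -7 × 6 = -42 cm/s
16–18 s: -5 × 2 = -10 cm/s
Δv = -83 cm/s, so v(18) = -2 + (-83) = -85 cm/s.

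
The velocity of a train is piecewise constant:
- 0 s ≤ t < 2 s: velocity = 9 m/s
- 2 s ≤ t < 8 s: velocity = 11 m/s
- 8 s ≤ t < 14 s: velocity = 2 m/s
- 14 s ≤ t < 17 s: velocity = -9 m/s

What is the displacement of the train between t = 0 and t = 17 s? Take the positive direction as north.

69 m

Displacement is the signed area under the v-t curve.
0–2 s: 9 × 2 = 18 m
2–8 s: 11 × 6 = 66 m
8–14 s: 2 × 6 = 12 m
14–17 s: -9 × 3 = -27 m
Net displacement = 69 m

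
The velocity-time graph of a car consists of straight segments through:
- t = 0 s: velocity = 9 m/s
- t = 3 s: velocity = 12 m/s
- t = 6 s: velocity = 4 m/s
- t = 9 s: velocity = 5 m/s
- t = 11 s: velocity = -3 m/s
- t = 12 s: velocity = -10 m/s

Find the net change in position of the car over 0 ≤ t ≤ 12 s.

64.5 m

Displacement is the signed area under the v-t curve.
0–3 s: ½(9 + 12)(3) = 31.5 m
3–6 s: ½(12 + 4)(3) = 24 m
6–9 s: ½(4 + 5)(3) = 13.5 m
9–11 s: ½(5 + -3)(2) = 2 m
11–12 s: ½(-3 + -10)(1) = -6.5 m
Net displacement = 64.5 m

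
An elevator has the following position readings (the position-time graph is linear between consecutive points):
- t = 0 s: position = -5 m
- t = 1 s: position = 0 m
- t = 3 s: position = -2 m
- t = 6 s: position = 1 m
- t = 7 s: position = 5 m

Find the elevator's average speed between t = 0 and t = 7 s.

2 m/s

Average speed = (total path length)/(elapsed time); on a piecewise-linear x-t graph the path length is Σ|Δx|.
0–1 s: |Δx| = |0 − -5| = 5 m
1–3 s: |Δx| = |-2 − 0| = 2 m
3–6 s: |Δx| = |1 − -2| = 3 m
6–7 s: |Δx| = |5 − 1| = 4 m
Total path = 14 m; average speed = 14/7 = 2 m/s.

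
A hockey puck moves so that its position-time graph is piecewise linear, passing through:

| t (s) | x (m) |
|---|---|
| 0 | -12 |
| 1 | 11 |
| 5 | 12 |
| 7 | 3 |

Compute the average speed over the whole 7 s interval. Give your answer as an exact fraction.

Average speed = (total path length)/(elapsed time); on a piecewise-linear x-t graph the path length is Σ|Δx|.
0–1 s: |Δx| = |11 − -12| = 23 m
1–5 s: |Δx| = |12 − 11| = 1 m
5–7 s: |Δx| = |3 − 12| = 9 m
Total path = 33 m; average speed = 33/7 = 33/7 m/s.

33/7 m/s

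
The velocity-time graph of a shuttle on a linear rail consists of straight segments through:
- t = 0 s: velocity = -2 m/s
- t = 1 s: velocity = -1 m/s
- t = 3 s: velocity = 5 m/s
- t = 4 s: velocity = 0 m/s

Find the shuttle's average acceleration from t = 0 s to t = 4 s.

Average acceleration = Δv/Δt = (0 − -2)/(4 − 0) = 0.5 m/s².

0.5 m/s²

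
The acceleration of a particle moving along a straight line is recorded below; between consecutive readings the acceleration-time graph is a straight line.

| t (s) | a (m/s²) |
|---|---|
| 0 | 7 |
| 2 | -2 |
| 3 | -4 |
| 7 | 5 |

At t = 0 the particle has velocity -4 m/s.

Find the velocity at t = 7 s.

Δv equals the area under the a-t graph; then v = v₀ + Δv.
0–2 s: ½(7 + -2)(2) = 5 m/s
2–3 s: ½(-2 + -4)(1) = -3 m/s
3–7 s: ½(-4 + 5)(4) = 2 m/s
Δv = 4 m/s, so v(7) = -4 + (4) = 0 m/s.

0 m/s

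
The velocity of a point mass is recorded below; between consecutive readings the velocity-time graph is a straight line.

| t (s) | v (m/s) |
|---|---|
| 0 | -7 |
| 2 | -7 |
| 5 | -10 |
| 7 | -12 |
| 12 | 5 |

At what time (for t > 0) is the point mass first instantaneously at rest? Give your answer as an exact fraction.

v changes sign on 7–12 s (from -12 to 5); the graph is linear there, so v = 0 at t = 7 + (12)·(12 − 7)/(5 − -12) = 179/17 s.

t = 179/17 s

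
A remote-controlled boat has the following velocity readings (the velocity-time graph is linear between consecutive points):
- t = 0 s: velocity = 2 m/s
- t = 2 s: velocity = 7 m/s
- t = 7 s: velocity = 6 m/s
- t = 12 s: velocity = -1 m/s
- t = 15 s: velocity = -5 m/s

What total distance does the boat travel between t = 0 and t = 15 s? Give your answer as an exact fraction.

446/7 m

Distance (not displacement) is the total path length: add the absolute areas under v-t.
0–2 s: |½(2 + 7)(2)| = 9 m
2–7 s: |½(7 + 6)(5)| = 32.5 m
7–12 s: v = 0 at t = 79/7 s; triangle areas 90/7 + 5/14 = 185/14 m
12–15 s: |½(-1 + -5)(3)| = 9 m
Total distance = 446/7 m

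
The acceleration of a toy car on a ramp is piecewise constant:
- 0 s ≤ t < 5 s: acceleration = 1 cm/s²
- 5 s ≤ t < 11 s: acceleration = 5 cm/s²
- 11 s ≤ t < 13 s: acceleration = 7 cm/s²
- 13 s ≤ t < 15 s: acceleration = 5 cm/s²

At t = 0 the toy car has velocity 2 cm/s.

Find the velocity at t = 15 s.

Δv equals the area under the a-t graph; then v = v₀ + Δv.
0–5 s: 1 × 5 = 5 cm/s
5–11 s: 5 × 6 = 30 cm/s
11–13 s: 7 × 2 = 14 cm/s
13–15 s: 5 × 2 = 10 cm/s
Δv = 59 cm/s, so v(15) = 2 + (59) = 61 cm/s.

61 cm/s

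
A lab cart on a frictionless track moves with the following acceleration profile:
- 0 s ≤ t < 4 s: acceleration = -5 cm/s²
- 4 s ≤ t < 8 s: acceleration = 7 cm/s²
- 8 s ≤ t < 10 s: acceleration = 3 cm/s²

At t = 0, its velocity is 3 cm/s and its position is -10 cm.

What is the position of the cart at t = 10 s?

On each constant-a segment, Δv = aΔt and Δx = v₀Δt + ½aΔt²; chain segment to segment.
0–4 s: v starts 3 cm/s; Δx = 3·4 + ½·-5·4² = -28 cm; v ends -17 cm/s.
4–8 s: v starts -17 cm/s; Δx = -17·4 + ½·7·4² = -12 cm; v ends 11 cm/s.
8–10 s: v starts 11 cm/s; Δx = 11·2 + ½·3·2² = 28 cm; v ends 17 cm/s.
x(10) = -10 + Σ Δx = -22 cm.

-22 cm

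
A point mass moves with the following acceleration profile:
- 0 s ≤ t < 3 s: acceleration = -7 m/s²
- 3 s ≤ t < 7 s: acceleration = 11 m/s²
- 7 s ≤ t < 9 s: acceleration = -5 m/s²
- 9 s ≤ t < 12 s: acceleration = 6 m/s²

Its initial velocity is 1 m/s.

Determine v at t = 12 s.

Δv equals the area under the a-t graph; then v = v₀ + Δv.
0–3 s: -7 × 3 = -21 m/s
3–7 s: 11 × 4 = 44 m/s
7–9 s: -5 × 2 = -10 m/s
9–12 s: 6 × 3 = 18 m/s
Δv = 31 m/s, so v(12) = 1 + (31) = 32 m/s.

32 m/s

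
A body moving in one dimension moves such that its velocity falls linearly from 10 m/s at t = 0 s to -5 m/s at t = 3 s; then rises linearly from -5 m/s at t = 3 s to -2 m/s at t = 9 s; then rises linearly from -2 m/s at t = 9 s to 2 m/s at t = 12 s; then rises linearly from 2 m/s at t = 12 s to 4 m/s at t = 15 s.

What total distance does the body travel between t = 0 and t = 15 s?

45.5 m

Distance (not displacement) is the total path length: add the absolute areas under v-t.
0–3 s: v = 0 at t = 2 s; triangle areas 10 + 2.5 = 12.5 m
3–9 s: |½(-5 + -2)(6)| = 21 m
9–12 s: v = 0 at t = 10.5 s; triangle areas 1.5 + 1.5 = 3 m
12–15 s: |½(2 + 4)(3)| = 9 m
Total distance = 45.5 m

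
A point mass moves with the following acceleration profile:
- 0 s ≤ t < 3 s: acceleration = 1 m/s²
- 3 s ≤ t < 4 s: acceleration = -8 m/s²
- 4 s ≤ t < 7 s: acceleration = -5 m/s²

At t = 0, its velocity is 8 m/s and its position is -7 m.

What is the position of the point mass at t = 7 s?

15 m

On each constant-a segment, Δv = aΔt and Δx = v₀Δt + ½aΔt²; chain segment to segment.
0–3 s: v starts 8 m/s; Δx = 8·3 + ½·1·3² = 28.5 m; v ends 11 m/s.
3–4 s: v starts 11 m/s; Δx = 11·1 + ½·-8·1² = 7 m; v ends 3 m/s.
4–7 s: v starts 3 m/s; Δx = 3·3 + ½·-5·3² = -13.5 m; v ends -12 m/s.
x(7) = -7 + Σ Δx = 15 m.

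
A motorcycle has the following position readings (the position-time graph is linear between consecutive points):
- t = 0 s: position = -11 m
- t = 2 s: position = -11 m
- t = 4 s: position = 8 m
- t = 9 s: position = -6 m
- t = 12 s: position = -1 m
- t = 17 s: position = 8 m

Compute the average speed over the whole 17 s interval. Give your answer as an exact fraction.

Average speed = (total path length)/(elapsed time); on a piecewise-linear x-t graph the path length is Σ|Δx|.
0–2 s: |Δx| = |-11 − -11| = 0 m
2–4 s: |Δx| = |8 − -11| = 19 m
4–9 s: |Δx| = |-6 − 8| = 14 m
9–12 s: |Δx| = |-1 − -6| = 5 m
12–17 s: |Δx| = |8 − -1| = 9 m
Total path = 47 m; average speed = 47/17 = 47/17 m/s.

47/17 m/s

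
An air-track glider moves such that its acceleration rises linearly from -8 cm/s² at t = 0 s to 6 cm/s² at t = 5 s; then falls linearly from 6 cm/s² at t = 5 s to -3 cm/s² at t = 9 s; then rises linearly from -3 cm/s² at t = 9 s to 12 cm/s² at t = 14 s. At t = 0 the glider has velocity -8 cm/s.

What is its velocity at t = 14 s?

15.5 cm/s

Δv equals the area under the a-t graph; then v = v₀ + Δv.
0–5 s: ½(-8 + 6)(5) = -5 cm/s
5–9 s: ½(6 + -3)(4) = 6 cm/s
9–14 s: ½(-3 + 12)(5) = 22.5 cm/s
Δv = 23.5 cm/s, so v(14) = -8 + (23.5) = 15.5 cm/s.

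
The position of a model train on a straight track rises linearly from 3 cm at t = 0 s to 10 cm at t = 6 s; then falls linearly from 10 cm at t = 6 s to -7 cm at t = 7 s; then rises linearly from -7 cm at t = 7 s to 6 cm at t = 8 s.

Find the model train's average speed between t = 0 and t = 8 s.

4.625 cm/s

Average speed = (total path length)/(elapsed time); on a piecewise-linear x-t graph the path length is Σ|Δx|.
0–6 s: |Δx| = |10 − 3| = 7 cm
6–7 s: |Δx| = |-7 − 10| = 17 cm
7–8 s: |Δx| = |6 − -7| = 13 cm
Total path = 37 cm; average speed = 37/8 = 4.625 cm/s.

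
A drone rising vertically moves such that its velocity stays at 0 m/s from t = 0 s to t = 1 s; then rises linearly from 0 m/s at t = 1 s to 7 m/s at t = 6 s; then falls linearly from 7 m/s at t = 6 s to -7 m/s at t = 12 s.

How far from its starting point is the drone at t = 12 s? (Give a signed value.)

Net displacement equals the area under the velocity-time graph (areas below the axis count negative).
0–1 s: 0 × 1 = 0 m
1–6 s: ½(0 + 7)(5) = 17.5 m
6–12 s: ½(7 + -7)(6) = 0 m
Net displacement = 17.5 m

17.5 m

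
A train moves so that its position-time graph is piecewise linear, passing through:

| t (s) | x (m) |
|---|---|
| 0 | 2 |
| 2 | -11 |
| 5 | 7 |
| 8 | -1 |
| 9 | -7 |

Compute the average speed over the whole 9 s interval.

Average speed = (total path length)/(elapsed time); on a piecewise-linear x-t graph the path length is Σ|Δx|.
0–2 s: |Δx| = |-11 − 2| = 13 m
2–5 s: |Δx| = |7 − -11| = 18 m
5–8 s: |Δx| = |-1 − 7| = 8 m
8–9 s: |Δx| = |-7 − -1| = 6 m
Total path = 45 m; average speed = 45/9 = 5 m/s.

5 m/s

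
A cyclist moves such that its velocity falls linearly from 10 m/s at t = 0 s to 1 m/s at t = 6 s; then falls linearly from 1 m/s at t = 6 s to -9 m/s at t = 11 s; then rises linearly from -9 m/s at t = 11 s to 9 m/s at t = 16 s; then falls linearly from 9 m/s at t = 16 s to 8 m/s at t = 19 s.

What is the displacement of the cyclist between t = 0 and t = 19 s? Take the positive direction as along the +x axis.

38.5 m

Displacement is the signed area under the v-t curve.
0–6 s: ½(10 + 1)(6) = 33 m
6–11 s: ½(1 + -9)(5) = -20 m
11–16 s: ½(-9 + 9)(5) = 0 m
16–19 s: ½(9 + 8)(3) = 25.5 m
Net displacement = 38.5 m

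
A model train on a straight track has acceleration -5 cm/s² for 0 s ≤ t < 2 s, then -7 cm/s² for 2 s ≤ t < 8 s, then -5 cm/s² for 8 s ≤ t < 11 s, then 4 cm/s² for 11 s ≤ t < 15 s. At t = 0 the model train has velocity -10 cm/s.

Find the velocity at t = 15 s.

Δv equals the area under the a-t graph; then v = v₀ + Δv.
0–2 s: -5 × 2 = -10 cm/s
2–8 s: -7 × 6 = -42 cm/s
8–11 s: -5 × 3 = -15 cm/s
11–15 s: 4 × 4 = 16 cm/s
Δv = -51 cm/s, so v(15) = -10 + (-51) = -61 cm/s.

-61 cm/s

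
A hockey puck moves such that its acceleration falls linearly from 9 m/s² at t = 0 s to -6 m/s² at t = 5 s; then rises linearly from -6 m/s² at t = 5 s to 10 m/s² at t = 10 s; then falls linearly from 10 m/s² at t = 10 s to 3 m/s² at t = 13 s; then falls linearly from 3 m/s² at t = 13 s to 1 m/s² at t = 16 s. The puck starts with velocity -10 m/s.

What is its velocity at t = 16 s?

33 m/s

Δv equals the area under the a-t graph; then v = v₀ + Δv.
0–5 s: ½(9 + -6)(5) = 7.5 m/s
5–10 s: ½(-6 + 10)(5) = 10 m/s
10–13 s: ½(10 + 3)(3) = 19.5 m/s
13–16 s: ½(3 + 1)(3) = 6 m/s
Δv = 43 m/s, so v(16) = -10 + (43) = 33 m/s.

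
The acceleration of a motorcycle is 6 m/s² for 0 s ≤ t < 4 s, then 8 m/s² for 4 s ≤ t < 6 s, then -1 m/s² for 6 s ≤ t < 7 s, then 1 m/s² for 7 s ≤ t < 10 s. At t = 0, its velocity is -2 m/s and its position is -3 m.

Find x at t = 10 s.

On each constant-a segment, Δv = aΔt and Δx = v₀Δt + ½aΔt²; chain segment to segment.
0–4 s: v starts -2 m/s; Δx = -2·4 + ½·6·4² = 40 m; v ends 22 m/s.
4–6 s: v starts 22 m/s; Δx = 22·2 + ½·8·2² = 60 m; v ends 38 m/s.
6–7 s: v starts 38 m/s; Δx = 38·1 + ½·-1·1² = 37.5 m; v ends 37 m/s.
7–10 s: v starts 37 m/s; Δx = 37·3 + ½·1·3² = 115.5 m; v ends 40 m/s.
x(10) = -3 + Σ Δx = 250 m.

250 m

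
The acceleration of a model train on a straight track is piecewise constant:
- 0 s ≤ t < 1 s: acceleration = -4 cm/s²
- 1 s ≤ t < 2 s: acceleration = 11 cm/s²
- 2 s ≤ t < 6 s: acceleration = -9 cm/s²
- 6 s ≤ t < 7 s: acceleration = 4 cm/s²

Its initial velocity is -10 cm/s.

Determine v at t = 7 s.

-35 cm/s

Δv equals the area under the a-t graph; then v = v₀ + Δv.
0–1 s: -4 × 1 = -4 cm/s
1–2 s: 11 × 1 = 11 cm/s
2–6 s: -9 × 4 = -36 cm/s
6–7 s: 4 × 1 = 4 cm/s
Δv = -25 cm/s, so v(7) = -10 + (-25) = -35 cm/s.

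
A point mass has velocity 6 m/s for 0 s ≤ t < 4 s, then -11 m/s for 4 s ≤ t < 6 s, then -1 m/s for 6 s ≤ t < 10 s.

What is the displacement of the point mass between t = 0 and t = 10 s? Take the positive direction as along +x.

-2 m

Net displacement equals the area under the velocity-time graph (areas below the axis count negative).
0–4 s: 6 × 4 = 24 m
4–6 s: -11 × 2 = -22 m
6–10 s: -1 × 4 = -4 m
Net displacement = -2 m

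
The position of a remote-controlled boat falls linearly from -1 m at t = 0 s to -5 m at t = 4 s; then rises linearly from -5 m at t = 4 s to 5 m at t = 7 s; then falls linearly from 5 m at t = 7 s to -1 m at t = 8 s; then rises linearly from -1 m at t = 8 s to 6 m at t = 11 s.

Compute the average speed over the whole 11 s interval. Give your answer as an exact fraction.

27/11 m/s

Average speed = (total path length)/(elapsed time); on a piecewise-linear x-t graph the path length is Σ|Δx|.
0–4 s: |Δx| = |-5 − -1| = 4 m
4–7 s: |Δx| = |5 − -5| = 10 m
7–8 s: |Δx| = |-1 − 5| = 6 m
8–11 s: |Δx| = |6 − -1| = 7 m
Total path = 27 m; average speed = 27/11 = 27/11 m/s.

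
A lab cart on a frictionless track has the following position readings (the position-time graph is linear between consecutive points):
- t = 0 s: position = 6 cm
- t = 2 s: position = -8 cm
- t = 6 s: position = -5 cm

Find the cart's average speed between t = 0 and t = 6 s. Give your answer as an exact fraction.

Average speed = (total path length)/(elapsed time); on a piecewise-linear x-t graph the path length is Σ|Δx|.
0–2 s: |Δx| = |-8 − 6| = 14 cm
2–6 s: |Δx| = |-5 − -8| = 3 cm
Total path = 17 cm; average speed = 17/6 = 17/6 cm/s.

17/6 cm/s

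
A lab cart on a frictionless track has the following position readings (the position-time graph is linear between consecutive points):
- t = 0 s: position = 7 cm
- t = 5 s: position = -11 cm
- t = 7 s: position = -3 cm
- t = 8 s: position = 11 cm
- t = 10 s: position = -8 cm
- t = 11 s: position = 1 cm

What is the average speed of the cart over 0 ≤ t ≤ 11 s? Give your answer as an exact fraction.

68/11 cm/s

Average speed = (total path length)/(elapsed time); on a piecewise-linear x-t graph the path length is Σ|Δx|.
0–5 s: |Δx| = |-11 − 7| = 18 cm
5–7 s: |Δx| = |-3 − -11| = 8 cm
7–8 s: |Δx| = |11 − -3| = 14 cm
8–10 s: |Δx| = |-8 − 11| = 19 cm
10–11 s: |Δx| = |1 − -8| = 9 cm
Total path = 68 cm; average speed = 68/11 = 68/11 cm/s.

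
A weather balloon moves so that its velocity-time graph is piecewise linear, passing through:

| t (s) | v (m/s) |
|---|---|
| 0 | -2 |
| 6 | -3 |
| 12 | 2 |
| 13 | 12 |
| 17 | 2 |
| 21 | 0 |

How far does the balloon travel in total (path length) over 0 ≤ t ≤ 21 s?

Distance (not displacement) is the total path length: add the absolute areas under v-t.
0–6 s: |½(-2 + -3)(6)| = 15 m
6–12 s: v = 0 at t = 9.6 s; triangle areas 5.4 + 2.4 = 7.8 m
12–13 s: |½(2 + 12)(1)| = 7 m
13–17 s: |½(12 + 2)(4)| = 28 m
17–21 s: |½(2 + 0)(4)| = 4 m
Total distance = 61.8 m

61.8 m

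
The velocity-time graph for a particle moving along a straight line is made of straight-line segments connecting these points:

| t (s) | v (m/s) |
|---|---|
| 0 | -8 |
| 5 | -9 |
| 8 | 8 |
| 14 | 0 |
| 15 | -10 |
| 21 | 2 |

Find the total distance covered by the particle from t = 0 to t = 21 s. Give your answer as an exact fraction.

1875/17 m

Distance (not displacement) is the total path length: add the absolute areas under v-t.
0–5 s: |½(-8 + -9)(5)| = 42.5 m
5–8 s: v = 0 at t = 112/17 s; triangle areas 243/34 + 96/17 = 435/34 m
8–14 s: |½(8 + 0)(6)| = 24 m
14–15 s: |½(0 + -10)(1)| = 5 m
15–21 s: v = 0 at t = 20 s; triangle areas 25 + 1 = 26 m
Total distance = 1875/17 m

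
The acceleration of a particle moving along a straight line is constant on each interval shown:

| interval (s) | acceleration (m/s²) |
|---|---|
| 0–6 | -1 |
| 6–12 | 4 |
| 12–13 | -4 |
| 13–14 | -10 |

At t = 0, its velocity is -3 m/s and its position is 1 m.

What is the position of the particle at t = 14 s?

On each constant-a segment, Δv = aΔt and Δx = v₀Δt + ½aΔt²; chain segment to segment.
0–6 s: v starts -3 m/s; Δx = -3·6 + ½·-1·6² = -36 m; v ends -9 m/s.
6–12 s: v starts -9 m/s; Δx = -9·6 + ½·4·6² = 18 m; v ends 15 m/s.
12–13 s: v starts 15 m/s; Δx = 15·1 + ½·-4·1² = 13 m; v ends 11 m/s.
13–14 s: v starts 11 m/s; Δx = 11·1 + ½·-10·1² = 6 m; v ends 1 m/s.
x(14) = 1 + Σ Δx = 2 m.

2 m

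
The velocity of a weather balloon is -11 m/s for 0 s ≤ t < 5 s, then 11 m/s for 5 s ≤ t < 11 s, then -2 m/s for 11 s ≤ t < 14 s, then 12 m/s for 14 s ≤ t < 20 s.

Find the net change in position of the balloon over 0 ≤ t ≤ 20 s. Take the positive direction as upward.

Displacement is the signed area under the v-t curve.
0–5 s: -11 × 5 = -55 m
5–11 s: 11 × 6 = 66 m
11–14 s: -2 × 3 = -6 m
14–20 s: 12 × 6 = 72 m
Net displacement = 77 m

77 m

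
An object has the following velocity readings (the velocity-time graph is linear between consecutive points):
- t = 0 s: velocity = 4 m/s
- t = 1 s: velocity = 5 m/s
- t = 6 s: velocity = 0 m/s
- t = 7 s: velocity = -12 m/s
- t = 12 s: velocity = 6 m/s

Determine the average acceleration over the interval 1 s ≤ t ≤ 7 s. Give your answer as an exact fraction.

-17/6 m/s²

Average acceleration = Δv/Δt = (-12 − 5)/(7 − 1) = -17/6 m/s².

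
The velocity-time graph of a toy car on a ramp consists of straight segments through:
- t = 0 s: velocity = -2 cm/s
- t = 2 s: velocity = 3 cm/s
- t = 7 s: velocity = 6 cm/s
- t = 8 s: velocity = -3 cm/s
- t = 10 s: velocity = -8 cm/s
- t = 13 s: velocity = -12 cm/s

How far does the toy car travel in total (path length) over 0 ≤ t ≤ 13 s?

68.6 cm

Total distance travelled is ∫|v| dt — sum the magnitudes of each area piece.
0–2 s: v = 0 at t = 0.8 s; triangle areas 0.8 + 1.8 = 2.6 cm
2–7 s: |½(3 + 6)(5)| = 22.5 cm
7–8 s: v = 0 at t = 23/3 s; triangle areas 2 + 0.5 = 2.5 cm
8–10 s: |½(-3 + -8)(2)| = 11 cm
10–13 s: |½(-8 + -12)(3)| = 30 cm
Total distance = 68.6 cm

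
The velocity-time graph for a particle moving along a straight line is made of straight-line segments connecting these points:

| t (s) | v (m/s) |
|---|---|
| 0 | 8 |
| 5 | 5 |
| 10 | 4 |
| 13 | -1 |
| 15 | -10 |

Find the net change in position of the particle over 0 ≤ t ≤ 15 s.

Displacement is the signed area under the v-t curve.
0–5 s: ½(8 + 5)(5) = 32.5 m
5–10 s: ½(5 + 4)(5) = 22.5 m
10–13 s: ½(4 + -1)(3) = 4.5 m
13–15 s: ½(-1 + -10)(2) = -11 m
Net displacement = 48.5 m

48.5 m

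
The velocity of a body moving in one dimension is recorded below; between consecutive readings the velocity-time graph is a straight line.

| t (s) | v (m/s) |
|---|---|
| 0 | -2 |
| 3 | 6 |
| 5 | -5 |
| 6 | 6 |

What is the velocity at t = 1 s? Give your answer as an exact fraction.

On 0–3 s the graph is linear from -2 to 6 m/s: v(1) = -2 + (6 − -2)·(1 − 0)/(3 − 0) = 2/3 m/s.

2/3 m/s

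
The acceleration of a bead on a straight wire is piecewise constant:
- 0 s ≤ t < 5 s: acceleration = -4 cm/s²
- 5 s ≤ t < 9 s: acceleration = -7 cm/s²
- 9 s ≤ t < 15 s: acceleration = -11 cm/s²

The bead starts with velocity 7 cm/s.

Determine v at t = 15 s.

Δv equals the area under the a-t graph; then v = v₀ + Δv.
0–5 s: -4 × 5 = -20 cm/s
5–9 s: -7 × 4 = -28 cm/s
9–15 s: -11 × 6 = -66 cm/s
Δv = -114 cm/s, so v(15) = 7 + (-114) = -107 cm/s.

-107 cm/s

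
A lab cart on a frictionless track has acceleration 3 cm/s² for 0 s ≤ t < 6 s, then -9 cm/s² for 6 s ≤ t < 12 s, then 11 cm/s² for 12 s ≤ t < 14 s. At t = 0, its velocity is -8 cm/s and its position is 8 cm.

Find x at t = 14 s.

-154 cm

On each constant-a segment, Δv = aΔt and Δx = v₀Δt + ½aΔt²; chain segment to segment.
0–6 s: v starts -8 cm/s; Δx = -8·6 + ½·3·6² = 6 cm; v ends 10 cm/s.
6–12 s: v starts 10 cm/s; Δx = 10·6 + ½·-9·6² = -102 cm; v ends -44 cm/s.
12–14 s: v starts -44 cm/s; Δx = -44·2 + ½·11·2² = -66 cm; v ends -22 cm/s.
x(14) = 8 + Σ Δx = -154 cm.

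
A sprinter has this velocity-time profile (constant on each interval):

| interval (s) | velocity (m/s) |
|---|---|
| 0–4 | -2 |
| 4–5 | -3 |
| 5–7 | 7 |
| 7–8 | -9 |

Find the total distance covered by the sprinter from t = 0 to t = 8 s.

34 m

Total distance travelled is ∫|v| dt — sum the magnitudes of each area piece.
0–4 s: |-2| × 4 = 8 m
4–5 s: |-3| × 1 = 3 m
5–7 s: |7| × 2 = 14 m
7–8 s: |-9| × 1 = 9 m
Total distance = 34 m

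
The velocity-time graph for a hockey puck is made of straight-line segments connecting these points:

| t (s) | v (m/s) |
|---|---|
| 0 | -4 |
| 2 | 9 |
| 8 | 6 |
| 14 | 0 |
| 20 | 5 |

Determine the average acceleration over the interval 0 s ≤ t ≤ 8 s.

Average acceleration = Δv/Δt = (6 − -4)/(8 − 0) = 1.25 m/s².

1.25 m/s²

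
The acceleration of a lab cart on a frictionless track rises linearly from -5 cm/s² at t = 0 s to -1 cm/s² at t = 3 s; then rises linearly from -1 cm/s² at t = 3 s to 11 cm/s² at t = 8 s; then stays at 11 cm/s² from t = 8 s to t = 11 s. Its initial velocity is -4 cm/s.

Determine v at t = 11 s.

45 cm/s

Δv equals the area under the a-t graph; then v = v₀ + Δv.
0–3 s: ½(-5 + -1)(3) = -9 cm/s
3–8 s: ½(-1 + 11)(5) = 25 cm/s
8–11 s: 11 × 3 = 33 cm/s
Δv = 49 cm/s, so v(11) = -4 + (49) = 45 cm/s.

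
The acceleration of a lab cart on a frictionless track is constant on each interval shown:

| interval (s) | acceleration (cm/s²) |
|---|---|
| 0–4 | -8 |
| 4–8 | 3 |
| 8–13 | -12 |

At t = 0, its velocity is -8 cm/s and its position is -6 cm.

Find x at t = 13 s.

-528 cm

On each constant-a segment, Δv = aΔt and Δx = v₀Δt + ½aΔt²; chain segment to segment.
0–4 s: v starts -8 cm/s; Δx = -8·4 + ½·-8·4² = -96 cm; v ends -40 cm/s.
4–8 s: v starts -40 cm/s; Δx = -40·4 + ½·3·4² = -136 cm; v ends -28 cm/s.
8–13 s: v starts -28 cm/s; Δx = -28·5 + ½·-12·5² = -290 cm; v ends -88 cm/s.
x(13) = -6 + Σ Δx = -528 cm.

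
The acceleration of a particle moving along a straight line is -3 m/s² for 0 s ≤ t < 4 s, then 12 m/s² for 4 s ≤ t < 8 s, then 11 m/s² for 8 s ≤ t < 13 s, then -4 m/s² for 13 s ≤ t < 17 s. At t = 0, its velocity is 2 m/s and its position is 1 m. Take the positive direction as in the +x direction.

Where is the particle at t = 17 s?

708.5 m

On each constant-a segment, Δv = aΔt and Δx = v₀Δt + ½aΔt²; chain segment to segment.
0–4 s: v starts 2 m/s; Δx = 2·4 + ½·-3·4² = -16 m; v ends -10 m/s.
4–8 s: v starts -10 m/s; Δx = -10·4 + ½·12·4² = 56 m; v ends 38 m/s.
8–13 s: v starts 38 m/s; Δx = 38·5 + ½·11·5² = 327.5 m; v ends 93 m/s.
13–17 s: v starts 93 m/s; Δx = 93·4 + ½·-4·4² = 340 m; v ends 77 m/s.
x(17) = 1 + Σ Δx = 708.5 m.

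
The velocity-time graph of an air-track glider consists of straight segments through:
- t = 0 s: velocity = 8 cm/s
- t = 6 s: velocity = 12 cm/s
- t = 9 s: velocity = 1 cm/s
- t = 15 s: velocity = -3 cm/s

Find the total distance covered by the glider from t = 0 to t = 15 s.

Distance (not displacement) is the total path length: add the absolute areas under v-t.
0–6 s: |½(8 + 12)(6)| = 60 cm
6–9 s: |½(12 + 1)(3)| = 19.5 cm
9–15 s: v = 0 at t = 10.5 s; triangle areas 0.75 + 6.75 = 7.5 cm
Total distance = 87 cm

87 cm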